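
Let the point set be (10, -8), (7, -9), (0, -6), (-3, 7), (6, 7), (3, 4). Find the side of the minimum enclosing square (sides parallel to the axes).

The bounding box has width 13 and height 16.
An axis-aligned square enclosing the set must have side ≥ max(width, height).
So the minimum side is max(13, 16) = 16.

16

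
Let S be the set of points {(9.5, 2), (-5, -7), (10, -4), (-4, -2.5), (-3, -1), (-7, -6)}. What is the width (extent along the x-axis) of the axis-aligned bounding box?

max x = 10, min x = -7, so width = 17.

17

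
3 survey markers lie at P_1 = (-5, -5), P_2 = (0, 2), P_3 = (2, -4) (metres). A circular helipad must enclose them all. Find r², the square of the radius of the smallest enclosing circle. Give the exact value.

Side lengths²: P_1P_2² = 74, P_1P_3² = 50, P_2P_3² = 40.
Since P_1P_2² = 74 < 50 + 40 = 90, the triangle is acute, so the smallest enclosing circle is the circumcircle.
Circumcentre = (-41/22, -43/22), r² = 4625/242.

4625/242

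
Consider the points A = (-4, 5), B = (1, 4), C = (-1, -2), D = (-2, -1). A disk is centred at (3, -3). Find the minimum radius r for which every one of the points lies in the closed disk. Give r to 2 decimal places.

The required radius is the distance from (3, -3) to the farthest point.
Squared distances: 113, 53, 17, 29.
Maximum is 113, attained at A.
r = √113 ≈ 10.63.

10.63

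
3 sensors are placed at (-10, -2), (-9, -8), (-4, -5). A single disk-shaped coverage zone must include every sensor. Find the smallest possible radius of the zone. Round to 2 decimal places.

Call the three points A, B, C in the order given.
Side lengths²: AB² = 37, AC² = 45, BC² = 34.
Since AC² = 45 < 37 + 34 = 71, the triangle is acute, so the smallest enclosing circle is the circumcircle.
Circumcentre = (-167/22, -103/22), r² = 3145/242.
r = √(3145/242) ≈ 3.60.

3.60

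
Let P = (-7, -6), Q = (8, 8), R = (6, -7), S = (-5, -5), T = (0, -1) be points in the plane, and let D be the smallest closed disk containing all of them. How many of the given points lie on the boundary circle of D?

2

The farthest pair is P–Q with squared distance 421. The circle on this segment as diameter has centre (0.5, 1) and r² = 421/4 = 105.25.
Check R: distance² to centre = 94.25 ≤ 105.25, so it lies inside.
All remaining points lie in this disk, and no smaller disk contains both endpoints, so this is the minimum enclosing circle.
The points at distance exactly r from the centre are P, Q — 2 points.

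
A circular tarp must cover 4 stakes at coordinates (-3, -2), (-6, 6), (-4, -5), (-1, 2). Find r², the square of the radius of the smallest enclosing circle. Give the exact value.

The minimum enclosing circle of a finite set is fixed by two of the points (as a diameter) or three (as a circumcircle).
The farthest pair is (-6, 6)–(-4, -5) with squared distance 125. The circle on this segment as diameter has centre (-5, 0.5) and r² = 125/4 = 31.25.
Check (-3, -2): distance² to centre = 10.25 ≤ 31.25, so it lies inside.
All remaining points lie in this disk, and no smaller disk contains both endpoints, so this is the minimum enclosing circle.

31.25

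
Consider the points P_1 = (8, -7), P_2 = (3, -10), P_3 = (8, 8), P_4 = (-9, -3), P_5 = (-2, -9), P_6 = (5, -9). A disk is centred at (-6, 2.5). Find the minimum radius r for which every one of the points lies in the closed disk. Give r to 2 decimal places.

16.92

The required radius is the distance from (-6, 2.5) to the farthest point.
Squared distances: 286.25, 237.25, 226.25, 39.25, 148.25, 253.25.
Maximum is 286.25, attained at P_1.
r = √(286.25) ≈ 16.92.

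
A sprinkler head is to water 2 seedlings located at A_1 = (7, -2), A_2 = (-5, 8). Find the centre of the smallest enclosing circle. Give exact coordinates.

(1, 3)

The smallest circle enclosing two points has them as diameter endpoints.
Centre = midpoint = (1, 3); r² = |A_1A_2|²/4 = 244/4 = 61.
Centre = (1, 3).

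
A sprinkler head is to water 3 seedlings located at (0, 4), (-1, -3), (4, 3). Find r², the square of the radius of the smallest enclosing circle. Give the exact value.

25925/1682

Call the three points A, B, C in the order given.
Side lengths²: AB² = 50, AC² = 17, BC² = 61.
Since BC² = 61 < 50 + 17 = 67, the triangle is acute, so the smallest enclosing circle is the circumcircle.
Circumcentre = (69/58, 15/58), r² = 25925/1682.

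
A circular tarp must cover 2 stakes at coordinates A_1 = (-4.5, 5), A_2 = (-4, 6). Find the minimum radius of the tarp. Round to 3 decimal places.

0.559

The smallest circle enclosing two points has them as diameter endpoints.
Centre = midpoint = (-4.25, 5.5); r² = |A_1A_2|²/4 = 1.25/4 = 0.3125.
r = √(0.3125) ≈ 0.559.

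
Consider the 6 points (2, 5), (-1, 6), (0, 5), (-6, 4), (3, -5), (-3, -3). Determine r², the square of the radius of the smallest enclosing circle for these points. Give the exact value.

A smallest enclosing disk is always determined by at most three of the input points on its boundary.
The minimum enclosing circle is determined by three boundary points: (-1, 6), (-6, 4), (3, -5).
Their circumcentre is (-19/14, -5/14) with r² = 3973/98.
The farthest remaining point (2, 5) is at distance² 3917/98 ≤ 3973/98.

3973/98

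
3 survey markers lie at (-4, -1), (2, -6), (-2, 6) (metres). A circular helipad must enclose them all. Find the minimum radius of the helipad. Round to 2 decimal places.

Call the three points A, B, C in the order given.
Side lengths²: AB² = 61, AC² = 53, BC² = 160.
Since BC² = 160 ≥ 61 + 53 = 114, the angle opposite BC is not acute, so the smallest enclosing circle has BC as diameter.
Centre = midpoint of BC = (0, 0), r² = 160/4 = 40.
r = √40 ≈ 6.32.

6.32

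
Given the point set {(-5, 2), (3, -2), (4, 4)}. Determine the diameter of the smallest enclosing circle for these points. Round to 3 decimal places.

9.646

Call the three points A, B, C in the order given.
Side lengths²: AB² = 80, AC² = 85, BC² = 37.
Since AC² = 85 < 80 + 37 = 117, the triangle is acute, so the smallest enclosing circle is the circumcircle.
Circumcentre = (-5/26, 21/13), r² = 15725/676.
Diameter = 2r = 2√(15725/676) ≈ 9.646.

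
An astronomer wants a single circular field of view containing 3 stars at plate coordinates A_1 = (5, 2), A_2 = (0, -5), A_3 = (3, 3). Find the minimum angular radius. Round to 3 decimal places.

4.325

Side lengths²: A_1A_2² = 74, A_1A_3² = 5, A_2A_3² = 73.
Since A_1A_2² = 74 < 73 + 5 = 78, the triangle is acute, so the smallest enclosing circle is the circumcircle.
Circumcentre = (81/38, -47/38), r² = 13505/722.
r = √(13505/722) ≈ 4.325.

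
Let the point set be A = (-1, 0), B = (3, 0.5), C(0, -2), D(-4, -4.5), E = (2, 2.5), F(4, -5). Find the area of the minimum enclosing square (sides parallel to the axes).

64

The bounding box has width 8 and height 7.5.
An axis-aligned square enclosing the set must have side ≥ max(width, height).
So the minimum side is max(8, 7.5) = 8.
Area = 8² = 64.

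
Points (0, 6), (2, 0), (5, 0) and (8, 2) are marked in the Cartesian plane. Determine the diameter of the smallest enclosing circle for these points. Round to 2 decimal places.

The minimum enclosing circle of a finite set is fixed by two of the points (as a diameter) or three (as a circumcircle).
The farthest pair is (0, 6)–(8, 2) with squared distance 80. The circle on this segment as diameter has centre (4, 4) and r² = 80/4 = 20.
Check (2, 0): distance² to centre = 20 ≤ 20, so it lies inside.
All remaining points lie in this disk, and no smaller disk contains both endpoints, so this is the minimum enclosing circle.
Diameter = 2r = 2√20 ≈ 8.94.

8.94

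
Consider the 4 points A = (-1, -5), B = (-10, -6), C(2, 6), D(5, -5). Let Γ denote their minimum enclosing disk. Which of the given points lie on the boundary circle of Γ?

The minimum enclosing circle is determined by three boundary points: B, C, D.
Their circumcentre is (-39/14, -17/14) with r² = 7345/98.
The farthest remaining point A is at distance² 1717/98 ≤ 7345/98.
The points at distance exactly r from the centre are B, C, D — 3 points.

B, C, D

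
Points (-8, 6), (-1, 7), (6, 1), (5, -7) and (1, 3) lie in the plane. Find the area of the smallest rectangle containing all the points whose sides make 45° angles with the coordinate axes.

117

In coordinates u = x + y, v = x − y the rectangle is axis-aligned; the map (x,y)→(u,v) scales areas by 2.
u-values: -2, 6, 7, -2, 4; range = 7 − (-2) = 9.
v-values: -14, -8, 5, 12, -2; range = 12 − (-14) = 26.
Area = (9 × 26) / 2 = 117.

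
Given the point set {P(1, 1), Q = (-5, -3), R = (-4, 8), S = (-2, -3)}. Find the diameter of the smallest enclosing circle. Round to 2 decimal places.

The minimum enclosing circle is determined by three boundary points: Q, R, S.
Their circumcentre is (-3.5, 53/22) with r² = 7625/242.
The farthest remaining point P is at distance² 5381/242 ≤ 7625/242.
Diameter = 2r = 2√(7625/242) ≈ 11.23.

11.23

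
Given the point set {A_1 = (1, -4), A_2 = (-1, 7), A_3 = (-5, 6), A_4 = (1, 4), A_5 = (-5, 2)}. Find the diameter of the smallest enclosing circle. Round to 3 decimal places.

11.687

The minimum enclosing circle is determined by three boundary points: A_1, A_2, A_3.
Their circumcentre is (-77/46, 55/46) with r² = 36125/1058.
The farthest remaining point A_4 is at distance² 15885/1058 ≤ 36125/1058.
Diameter = 2r = 2√(36125/1058) ≈ 11.687.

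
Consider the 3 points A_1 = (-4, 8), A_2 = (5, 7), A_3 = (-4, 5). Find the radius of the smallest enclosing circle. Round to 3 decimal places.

4.638

Side lengths²: A_1A_2² = 82, A_1A_3² = 9, A_2A_3² = 85.
Since A_2A_3² = 85 < 82 + 9 = 91, the triangle is acute, so the smallest enclosing circle is the circumcircle.
Circumcentre = (7/18, 6.5), r² = 3485/162.
r = √(3485/162) ≈ 4.638.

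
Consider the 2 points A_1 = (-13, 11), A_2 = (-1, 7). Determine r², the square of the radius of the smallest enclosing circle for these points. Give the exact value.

40

The smallest circle enclosing two points has them as diameter endpoints.
Centre = midpoint = (-7, 9); r² = |A_1A_2|²/4 = 160/4 = 40.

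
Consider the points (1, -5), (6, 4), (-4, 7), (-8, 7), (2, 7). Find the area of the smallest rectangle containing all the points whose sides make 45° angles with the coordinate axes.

In coordinates u = x + y, v = x − y the rectangle is axis-aligned; the map (x,y)→(u,v) scales areas by 2.
u-values: -4, 10, 3, -1, 9; range = 10 − (-4) = 14.
v-values: 6, 2, -11, -15, -5; range = 6 − (-15) = 21.
Area = (14 × 21) / 2 = 147.

147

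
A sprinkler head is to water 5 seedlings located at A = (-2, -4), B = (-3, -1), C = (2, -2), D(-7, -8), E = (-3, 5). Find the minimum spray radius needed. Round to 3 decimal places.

6.804

The minimum enclosing circle of a finite set is fixed by two of the points (as a diameter) or three (as a circumcircle).
The minimum enclosing circle is determined by three boundary points: C, D, E.
Their circumcentre is (-297/62, -97/62) with r² = 88985/1922.
The farthest remaining point A is at distance² 26365/1922 ≤ 88985/1922.
r = √(88985/1922) ≈ 6.804.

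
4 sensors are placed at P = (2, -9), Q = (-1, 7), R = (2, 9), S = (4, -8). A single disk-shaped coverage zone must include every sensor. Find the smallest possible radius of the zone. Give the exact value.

The minimum enclosing circle of a finite set is fixed by two of the points (as a diameter) or three (as a circumcircle).
The farthest pair is P–R with squared distance 324. The circle on this segment as diameter has centre (2, 0) and r² = 324/4 = 81.
Check Q: distance² to centre = 58 ≤ 81, so it lies inside.
All remaining points lie in this disk, and no smaller disk contains both endpoints, so this is the minimum enclosing circle.
r = √81 = 9.

9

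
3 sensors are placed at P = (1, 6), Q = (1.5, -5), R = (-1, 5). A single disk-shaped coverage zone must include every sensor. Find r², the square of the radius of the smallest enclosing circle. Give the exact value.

30.3125

Side lengths²: PQ² = 121.25, PR² = 5, QR² = 106.25.
Since PQ² = 121.25 ≥ 106.25 + 5 = 111.25, the angle opposite PQ is not acute, so the smallest enclosing circle has PQ as diameter.
Centre = midpoint of PQ = (1.25, 0.5), r² = 121.25/4 = 30.3125.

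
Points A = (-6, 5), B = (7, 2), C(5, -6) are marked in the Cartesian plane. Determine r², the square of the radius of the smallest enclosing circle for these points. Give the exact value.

Side lengths²: AB² = 178, AC² = 242, BC² = 68.
Since AC² = 242 < 178 + 68 = 246, the triangle is acute, so the smallest enclosing circle is the circumcircle.
Circumcentre = (-0.4, -0.4), r² = 60.52.

60.52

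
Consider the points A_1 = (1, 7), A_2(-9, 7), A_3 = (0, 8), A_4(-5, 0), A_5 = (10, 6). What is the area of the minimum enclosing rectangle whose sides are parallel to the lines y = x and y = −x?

210

In coordinates u = x + y, v = x − y the rectangle is axis-aligned; the map (x,y)→(u,v) scales areas by 2.
u-values: 8, -2, 8, -5, 16; range = 16 − (-5) = 21.
v-values: -6, -16, -8, -5, 4; range = 4 − (-16) = 20.
Area = (21 × 20) / 2 = 210.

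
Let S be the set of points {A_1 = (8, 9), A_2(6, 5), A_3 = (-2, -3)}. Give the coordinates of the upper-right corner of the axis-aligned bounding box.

x-range [-2, 8], y-range [-3, 9].
The upper-right corner is (8, 9).

(8, 9)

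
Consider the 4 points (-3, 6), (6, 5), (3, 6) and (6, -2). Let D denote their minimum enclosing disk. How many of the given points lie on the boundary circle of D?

2

A smallest enclosing disk is always determined by at most three of the input points on its boundary.
The farthest pair is (-3, 6)–(6, -2) with squared distance 145. The circle on this segment as diameter has centre (1.5, 2) and r² = 145/4 = 36.25.
Check (6, 5): distance² to centre = 29.25 ≤ 36.25, so it lies inside.
All remaining points lie in this disk, and no smaller disk contains both endpoints, so this is the minimum enclosing circle.
The points at distance exactly r from the centre are (-3, 6), (6, -2) — 2 points.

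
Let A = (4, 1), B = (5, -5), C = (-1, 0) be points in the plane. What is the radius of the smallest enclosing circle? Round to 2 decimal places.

Side lengths²: AB² = 37, AC² = 26, BC² = 61.
Since BC² = 61 < 37 + 26 = 63, the triangle is acute, so the smallest enclosing circle is the circumcircle.
Circumcentre = (129/62, -149/62), r² = 29341/1922.
r = √(29341/1922) ≈ 3.91.

3.91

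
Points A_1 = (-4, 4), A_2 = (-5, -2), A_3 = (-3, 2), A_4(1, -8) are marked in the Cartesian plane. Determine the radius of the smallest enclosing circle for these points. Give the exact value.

The minimum enclosing circle of a finite set is fixed by two of the points (as a diameter) or three (as a circumcircle).
The farthest pair is A_1–A_4 with squared distance 169. The circle on this segment as diameter has centre (-1.5, -2) and r² = 169/4 = 42.25.
Check A_2: distance² to centre = 12.25 ≤ 42.25, so it lies inside.
All remaining points lie in this disk, and no smaller disk contains both endpoints, so this is the minimum enclosing circle.
r = √(42.25) = 6.5.

6.5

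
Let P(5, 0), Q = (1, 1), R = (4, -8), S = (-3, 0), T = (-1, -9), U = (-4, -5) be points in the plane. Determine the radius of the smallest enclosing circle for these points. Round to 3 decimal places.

5.540

By Welzl's lemma the MEC is supported by two points (diametrically opposite) or three points (on a circumcircle).
The minimum enclosing circle is determined by three boundary points: P, S, T.
Their circumcentre is (1, -23/6) with r² = 1105/36.
The farthest remaining point R is at distance² 949/36 ≤ 1105/36.
r = √(1105/36) ≈ 5.540.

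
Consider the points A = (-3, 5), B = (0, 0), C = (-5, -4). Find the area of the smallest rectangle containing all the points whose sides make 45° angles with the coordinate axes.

44

In coordinates u = x + y, v = x − y the rectangle is axis-aligned; the map (x,y)→(u,v) scales areas by 2.
u-values: 2, 0, -9; range = 2 − (-9) = 11.
v-values: -8, 0, -1; range = 0 − (-8) = 8.
Area = (11 × 8) / 2 = 44.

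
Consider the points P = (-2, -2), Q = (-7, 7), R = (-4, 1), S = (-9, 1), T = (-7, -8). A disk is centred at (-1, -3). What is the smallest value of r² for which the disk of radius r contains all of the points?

The required radius is the distance from (-1, -3) to the farthest point.
Squared distances: 2, 136, 25, 80, 61.
Maximum is 136, attained at Q.

136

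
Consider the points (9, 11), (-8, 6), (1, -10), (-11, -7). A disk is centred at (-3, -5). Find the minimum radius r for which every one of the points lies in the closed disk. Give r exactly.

The required radius is the distance from (-3, -5) to the farthest point.
Squared distances: 400, 146, 41, 68.
Maximum is 400, attained at (9, 11).
r = √400 = 20.

20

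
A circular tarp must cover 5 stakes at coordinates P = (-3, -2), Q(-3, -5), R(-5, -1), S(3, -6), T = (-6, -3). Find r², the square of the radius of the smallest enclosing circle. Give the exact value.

2225/98

A smallest enclosing disk is always determined by at most three of the input points on its boundary.
The minimum enclosing circle is determined by three boundary points: R, S, T.
Their circumcentre is (-19/14, -57/14) with r² = 2225/98.
The farthest remaining point P is at distance² 685/98 ≤ 2225/98.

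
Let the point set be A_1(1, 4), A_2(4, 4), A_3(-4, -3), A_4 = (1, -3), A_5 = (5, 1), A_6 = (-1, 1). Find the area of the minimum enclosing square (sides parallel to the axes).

81

The bounding box has width 9 and height 7.
An axis-aligned square enclosing the set must have side ≥ max(width, height).
So the minimum side is max(9, 7) = 9.
Area = 9² = 81.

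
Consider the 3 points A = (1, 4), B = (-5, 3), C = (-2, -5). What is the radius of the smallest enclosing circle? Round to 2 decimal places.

Side lengths²: AB² = 37, AC² = 90, BC² = 73.
Since AC² = 90 < 73 + 37 = 110, the triangle is acute, so the smallest enclosing circle is the circumcircle.
Circumcentre = (-47/34, -7/34), r² = 13505/578.
r = √(13505/578) ≈ 4.83.

4.83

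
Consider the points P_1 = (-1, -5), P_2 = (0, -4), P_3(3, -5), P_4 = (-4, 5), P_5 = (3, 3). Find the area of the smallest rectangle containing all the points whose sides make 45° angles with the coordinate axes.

102

In coordinates u = x + y, v = x − y the rectangle is axis-aligned; the map (x,y)→(u,v) scales areas by 2.
u-values: -6, -4, -2, 1, 6; range = 6 − (-6) = 12.
v-values: 4, 4, 8, -9, 0; range = 8 − (-9) = 17.
Area = (12 × 17) / 2 = 102.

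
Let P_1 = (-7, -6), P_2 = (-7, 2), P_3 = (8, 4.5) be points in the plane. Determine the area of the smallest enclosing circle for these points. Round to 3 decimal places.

263.305

Side lengths²: P_1P_2² = 64, P_1P_3² = 335.25, P_2P_3² = 231.25.
Since P_1P_3² = 335.25 ≥ 231.25 + 64 = 295.25, the angle opposite P_1P_3 is not acute, so the smallest enclosing circle has P_1P_3 as diameter.
Centre = midpoint of P_1P_3 = (0.5, -0.75), r² = 335.25/4 = 83.8125.
Area = π·r² = π·83.8125 ≈ 263.305.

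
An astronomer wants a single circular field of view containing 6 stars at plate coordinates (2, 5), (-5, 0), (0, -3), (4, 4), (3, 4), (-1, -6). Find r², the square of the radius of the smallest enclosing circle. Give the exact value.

32.5

By Welzl's lemma the MEC is supported by two points (diametrically opposite) or three points (on a circumcircle).
The farthest pair is (2, 5)–(-1, -6) with squared distance 130. The circle on this segment as diameter has centre (0.5, -0.5) and r² = 130/4 = 32.5.
Check (-5, 0): distance² to centre = 30.5 ≤ 32.5, so it lies inside.
All remaining points lie in this disk, and no smaller disk contains both endpoints, so this is the minimum enclosing circle.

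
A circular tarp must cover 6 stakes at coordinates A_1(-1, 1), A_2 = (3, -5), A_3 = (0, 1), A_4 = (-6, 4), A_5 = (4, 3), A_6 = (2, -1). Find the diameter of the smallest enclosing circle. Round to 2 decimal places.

The minimum enclosing circle is determined by three boundary points: A_2, A_4, A_5.
Their circumcentre is (-25/18, -7/18) with r² = 6565/162.
The farthest remaining point A_6 is at distance² 1921/162 ≤ 6565/162.
Diameter = 2r = 2√(6565/162) ≈ 12.73.

12.73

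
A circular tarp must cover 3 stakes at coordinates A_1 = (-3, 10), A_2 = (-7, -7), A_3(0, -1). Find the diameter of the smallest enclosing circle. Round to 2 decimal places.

17.46

Side lengths²: A_1A_2² = 305, A_1A_3² = 130, A_2A_3² = 85.
Since A_1A_2² = 305 ≥ 130 + 85 = 215, the angle opposite A_1A_2 is not acute, so the smallest enclosing circle has A_1A_2 as diameter.
Centre = midpoint of A_1A_2 = (-5, 1.5), r² = 305/4 = 76.25.
Diameter = 2r = 2√(76.25) ≈ 17.46.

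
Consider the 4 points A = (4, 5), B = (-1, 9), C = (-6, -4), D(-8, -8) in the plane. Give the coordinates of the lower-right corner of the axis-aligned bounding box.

x-range [-8, 4], y-range [-8, 9].
The lower-right corner is (4, -8).

(4, -8)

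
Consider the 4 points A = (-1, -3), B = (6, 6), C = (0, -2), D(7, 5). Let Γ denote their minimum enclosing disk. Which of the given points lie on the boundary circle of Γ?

A smallest enclosing disk is always determined by at most three of the input points on its boundary.
The farthest pair is A–B with squared distance 130. The circle on this segment as diameter has centre (2.5, 1.5) and r² = 130/4 = 32.5.
Check C: distance² to centre = 18.5 ≤ 32.5, so it lies inside.
All remaining points lie in this disk, and no smaller disk contains both endpoints, so this is the minimum enclosing circle.
The points at distance exactly r from the centre are A, B, D — 3 points.

A, B, D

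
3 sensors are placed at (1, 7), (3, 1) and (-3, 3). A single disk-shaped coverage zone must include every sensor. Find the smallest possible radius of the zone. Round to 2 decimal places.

Call the three points A, B, C in the order given.
Side lengths²: AB² = 40, AC² = 32, BC² = 40.
Since BC² = 40 < 40 + 32 = 72, the triangle is acute, so the smallest enclosing circle is the circumcircle.
Circumcentre = (0.5, 3.5), r² = 12.5.
r = √(12.5) ≈ 3.54.

3.54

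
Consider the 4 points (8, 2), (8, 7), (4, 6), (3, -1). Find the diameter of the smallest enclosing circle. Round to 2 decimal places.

The farthest pair is (8, 7)–(3, -1) with squared distance 89. The circle on this segment as diameter has centre (5.5, 3) and r² = 89/4 = 22.25.
Check (8, 2): distance² to centre = 7.25 ≤ 22.25, so it lies inside.
All remaining points lie in this disk, and no smaller disk contains both endpoints, so this is the minimum enclosing circle.
Diameter = 2r = 2√(22.25) ≈ 9.43.

9.43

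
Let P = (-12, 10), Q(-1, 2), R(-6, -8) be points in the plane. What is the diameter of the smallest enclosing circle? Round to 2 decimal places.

Side lengths²: PQ² = 185, PR² = 360, QR² = 125.
Since PR² = 360 ≥ 185 + 125 = 310, the angle opposite PR is not acute, so the smallest enclosing circle has PR as diameter.
Centre = midpoint of PR = (-9, 1), r² = 360/4 = 90.
Diameter = 2r = 2√90 ≈ 18.97.

18.97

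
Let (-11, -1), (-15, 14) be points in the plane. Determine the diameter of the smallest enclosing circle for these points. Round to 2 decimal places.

The smallest circle enclosing two points has them as diameter endpoints.
Centre = midpoint = (-13, 6.5); r² = |(-11, -1)−(-15, 14)|²/4 = 241/4 = 60.25.
Diameter = 2r = 2√(60.25) ≈ 15.52.

15.52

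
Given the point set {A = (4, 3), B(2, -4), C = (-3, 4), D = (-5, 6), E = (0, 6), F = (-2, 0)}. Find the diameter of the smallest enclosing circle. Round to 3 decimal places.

A smallest enclosing disk is always determined by at most three of the input points on its boundary.
The farthest pair is B–D with squared distance 149. The circle on this segment as diameter has centre (-1.5, 1) and r² = 149/4 = 37.25.
Check A: distance² to centre = 34.25 ≤ 37.25, so it lies inside.
All remaining points lie in this disk, and no smaller disk contains both endpoints, so this is the minimum enclosing circle.
Diameter = 2r = 2√(37.25) ≈ 12.207.

12.207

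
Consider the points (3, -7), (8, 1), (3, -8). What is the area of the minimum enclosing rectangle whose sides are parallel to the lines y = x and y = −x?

28

In coordinates u = x + y, v = x − y the rectangle is axis-aligned; the map (x,y)→(u,v) scales areas by 2.
u-values: -4, 9, -5; range = 9 − (-5) = 14.
v-values: 10, 7, 11; range = 11 − 7 = 4.
Area = (14 × 4) / 2 = 28.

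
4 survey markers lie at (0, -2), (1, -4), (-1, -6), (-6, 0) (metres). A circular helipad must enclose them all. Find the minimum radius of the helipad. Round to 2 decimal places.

4.05

The minimum enclosing circle of a finite set is fixed by two of the points (as a diameter) or three (as a circumcircle).
The minimum enclosing circle is determined by three boundary points: (1, -4), (-1, -6), (-6, 0).
Their circumcentre is (-59/22, -51/22) with r² = 3965/242.
The farthest remaining point (0, -2) is at distance² 1765/242 ≤ 3965/242.
r = √(3965/242) ≈ 4.05.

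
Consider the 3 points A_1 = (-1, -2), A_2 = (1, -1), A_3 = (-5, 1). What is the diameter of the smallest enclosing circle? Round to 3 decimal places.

Side lengths²: A_1A_2² = 5, A_1A_3² = 25, A_2A_3² = 40.
Since A_2A_3² = 40 ≥ 25 + 5 = 30, the angle opposite A_2A_3 is not acute, so the smallest enclosing circle has A_2A_3 as diameter.
Centre = midpoint of A_2A_3 = (-2, 0), r² = 40/4 = 10.
Diameter = 2r = 2√10 ≈ 6.325.

6.325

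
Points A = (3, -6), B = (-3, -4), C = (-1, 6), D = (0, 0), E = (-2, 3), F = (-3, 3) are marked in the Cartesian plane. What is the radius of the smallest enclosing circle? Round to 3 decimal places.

The farthest pair is A–C with squared distance 160. The circle on this segment as diameter has centre (1, 0) and r² = 160/4 = 40.
Check B: distance² to centre = 32 ≤ 40, so it lies inside.
All remaining points lie in this disk, and no smaller disk contains both endpoints, so this is the minimum enclosing circle.
r = √40 ≈ 6.325.

6.325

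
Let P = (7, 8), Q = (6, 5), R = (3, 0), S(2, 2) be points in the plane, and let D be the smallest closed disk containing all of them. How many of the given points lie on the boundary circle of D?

2

By Welzl's lemma the MEC is supported by two points (diametrically opposite) or three points (on a circumcircle).
The farthest pair is P–R with squared distance 80. The circle on this segment as diameter has centre (5, 4) and r² = 80/4 = 20.
Check Q: distance² to centre = 2 ≤ 20, so it lies inside.
All remaining points lie in this disk, and no smaller disk contains both endpoints, so this is the minimum enclosing circle.
The points at distance exactly r from the centre are P, R — 2 points.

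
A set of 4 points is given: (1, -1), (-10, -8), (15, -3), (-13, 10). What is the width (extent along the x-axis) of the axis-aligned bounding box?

max x = 15, min x = -13, so width = 28.

28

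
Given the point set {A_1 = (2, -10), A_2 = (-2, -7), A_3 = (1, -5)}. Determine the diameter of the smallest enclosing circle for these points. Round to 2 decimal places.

Side lengths²: A_1A_2² = 25, A_1A_3² = 26, A_2A_3² = 13.
Since A_1A_3² = 26 < 25 + 13 = 38, the triangle is acute, so the smallest enclosing circle is the circumcircle.
Circumcentre = (21/34, -261/34), r² = 4225/578.
Diameter = 2r = 2√(4225/578) ≈ 5.41.

5.41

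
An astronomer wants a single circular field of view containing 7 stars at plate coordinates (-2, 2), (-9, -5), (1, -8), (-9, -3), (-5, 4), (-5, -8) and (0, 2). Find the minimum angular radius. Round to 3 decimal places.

6.762

The minimum enclosing circle of a finite set is fixed by two of the points (as a diameter) or three (as a circumcircle).
The minimum enclosing circle is determined by three boundary points: (-9, -5), (1, -8), (-5, 4).
Their circumcentre is (-47/17, -81/34) with r² = 52865/1156.
The farthest remaining point (-9, -3) is at distance² 45385/1156 ≤ 52865/1156.
r = √(52865/1156) ≈ 6.762.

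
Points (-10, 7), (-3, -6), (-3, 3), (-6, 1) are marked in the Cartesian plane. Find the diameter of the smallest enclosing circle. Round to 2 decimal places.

The minimum enclosing circle of a finite set is fixed by two of the points (as a diameter) or three (as a circumcircle).
The farthest pair is (-10, 7)–(-3, -6) with squared distance 218. The circle on this segment as diameter has centre (-6.5, 0.5) and r² = 218/4 = 54.5.
Check (-3, 3): distance² to centre = 18.5 ≤ 54.5, so it lies inside.
All remaining points lie in this disk, and no smaller disk contains both endpoints, so this is the minimum enclosing circle.
Diameter = 2r = 2√(54.5) ≈ 14.76.

14.76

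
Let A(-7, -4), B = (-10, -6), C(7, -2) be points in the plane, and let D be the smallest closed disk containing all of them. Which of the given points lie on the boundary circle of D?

Side lengths²: AB² = 13, AC² = 200, BC² = 305.
Since BC² = 305 ≥ 200 + 13 = 213, the angle opposite BC is not acute, so the smallest enclosing circle has BC as diameter.
Centre = midpoint of BC = (-1.5, -4), r² = 305/4 = 76.25.
The points at distance exactly r from the centre are B, C — 2 points.

B, C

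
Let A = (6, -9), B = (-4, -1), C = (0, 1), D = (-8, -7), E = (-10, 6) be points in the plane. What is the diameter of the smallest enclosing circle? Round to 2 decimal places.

A smallest enclosing disk is always determined by at most three of the input points on its boundary.
The farthest pair is A–E with squared distance 481. The circle on this segment as diameter has centre (-2, -1.5) and r² = 481/4 = 120.25.
Check B: distance² to centre = 4.25 ≤ 120.25, so it lies inside.
All remaining points lie in this disk, and no smaller disk contains both endpoints, so this is the minimum enclosing circle.
Diameter = 2r = 2√(120.25) ≈ 21.93.

21.93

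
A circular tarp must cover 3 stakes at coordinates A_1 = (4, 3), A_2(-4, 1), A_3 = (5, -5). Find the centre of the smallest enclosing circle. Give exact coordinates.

Side lengths²: A_1A_2² = 68, A_1A_3² = 65, A_2A_3² = 117.
Since A_2A_3² = 117 < 68 + 65 = 133, the triangle is acute, so the smallest enclosing circle is the circumcircle.
Circumcentre = (19/22, -16/11), r² = 14365/484.
Centre = (19/22, -16/11).

(19/22, -16/11)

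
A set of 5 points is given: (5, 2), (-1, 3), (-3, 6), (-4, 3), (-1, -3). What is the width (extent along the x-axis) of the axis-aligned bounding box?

max x = 5, min x = -4, so width = 9.

9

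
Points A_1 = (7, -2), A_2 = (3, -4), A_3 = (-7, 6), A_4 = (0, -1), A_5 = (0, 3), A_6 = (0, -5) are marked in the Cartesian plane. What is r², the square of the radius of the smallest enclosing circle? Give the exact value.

65

The minimum enclosing circle of a finite set is fixed by two of the points (as a diameter) or three (as a circumcircle).
The farthest pair is A_1–A_3 with squared distance 260. The circle on this segment as diameter has centre (0, 2) and r² = 260/4 = 65.
Check A_2: distance² to centre = 45 ≤ 65, so it lies inside.
All remaining points lie in this disk, and no smaller disk contains both endpoints, so this is the minimum enclosing circle.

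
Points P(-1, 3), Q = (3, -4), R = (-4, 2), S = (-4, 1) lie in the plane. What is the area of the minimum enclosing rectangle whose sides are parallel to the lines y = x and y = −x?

32.5

In coordinates u = x + y, v = x − y the rectangle is axis-aligned; the map (x,y)→(u,v) scales areas by 2.
u-values: 2, -1, -2, -3; range = 2 − (-3) = 5.
v-values: -4, 7, -6, -5; range = 7 − (-6) = 13.
Area = (5 × 13) / 2 = 32.5.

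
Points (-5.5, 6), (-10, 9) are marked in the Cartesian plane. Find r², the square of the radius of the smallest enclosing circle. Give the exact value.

7.3125

The smallest circle enclosing two points has them as diameter endpoints.
Centre = midpoint = (-7.75, 7.5); r² = |(-5.5, 6)−(-10, 9)|²/4 = 29.25/4 = 7.3125.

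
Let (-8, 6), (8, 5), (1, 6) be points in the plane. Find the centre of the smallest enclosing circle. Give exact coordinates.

Call the three points A, B, C in the order given.
Side lengths²: AB² = 257, AC² = 81, BC² = 50.
Since AB² = 257 ≥ 81 + 50 = 131, the angle opposite AB is not acute, so the smallest enclosing circle has AB as diameter.
Centre = midpoint of AB = (0, 5.5), r² = 257/4 = 64.25.
Centre = (0, 5.5).

(0, 5.5)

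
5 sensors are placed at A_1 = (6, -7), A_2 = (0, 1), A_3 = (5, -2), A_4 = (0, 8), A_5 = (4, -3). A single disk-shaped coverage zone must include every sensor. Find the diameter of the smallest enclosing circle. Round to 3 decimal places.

16.155

By Welzl's lemma the MEC is supported by two points (diametrically opposite) or three points (on a circumcircle).
The farthest pair is A_1–A_4 with squared distance 261. The circle on this segment as diameter has centre (3, 0.5) and r² = 261/4 = 65.25.
Check A_2: distance² to centre = 9.25 ≤ 65.25, so it lies inside.
All remaining points lie in this disk, and no smaller disk contains both endpoints, so this is the minimum enclosing circle.
Diameter = 2r = 2√(65.25) ≈ 16.155.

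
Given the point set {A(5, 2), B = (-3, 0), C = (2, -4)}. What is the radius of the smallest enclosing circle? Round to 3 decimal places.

4.217

Side lengths²: AB² = 68, AC² = 45, BC² = 41.
Since AB² = 68 < 45 + 41 = 86, the triangle is acute, so the smallest enclosing circle is the circumcircle.
Circumcentre = (17/14, 1/7), r² = 3485/196.
r = √(3485/196) ≈ 4.217.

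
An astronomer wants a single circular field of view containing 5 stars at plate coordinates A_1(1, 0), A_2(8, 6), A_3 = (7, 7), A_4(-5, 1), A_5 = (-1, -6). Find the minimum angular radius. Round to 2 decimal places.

The minimum enclosing circle is determined by three boundary points: A_3, A_4, A_5.
Their circumcentre is (95/36, 13/18) with r² = 75725/1296.
The farthest remaining point A_2 is at distance² 73349/1296 ≤ 75725/1296.
r = √(75725/1296) ≈ 7.64.

7.64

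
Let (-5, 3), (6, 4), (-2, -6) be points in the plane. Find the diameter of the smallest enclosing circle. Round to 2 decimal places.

13.16

Call the three points A, B, C in the order given.
Side lengths²: AB² = 122, AC² = 90, BC² = 164.
Since BC² = 164 < 122 + 90 = 212, the triangle is acute, so the smallest enclosing circle is the circumcircle.
Circumcentre = (14/17, -1/17), r² = 12505/289.
Diameter = 2r = 2√(12505/289) ≈ 13.16.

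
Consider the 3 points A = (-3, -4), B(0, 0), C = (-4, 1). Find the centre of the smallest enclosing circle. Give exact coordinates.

Side lengths²: AB² = 25, AC² = 26, BC² = 17.
Since AC² = 26 < 25 + 17 = 42, the triangle is acute, so the smallest enclosing circle is the circumcircle.
Circumcentre = (-93/38, -49/38), r² = 5525/722.
Centre = (-93/38, -49/38).

(-93/38, -49/38)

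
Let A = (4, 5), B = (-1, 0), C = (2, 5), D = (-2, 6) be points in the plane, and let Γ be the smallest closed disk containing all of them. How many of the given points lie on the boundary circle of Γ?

3

A smallest enclosing disk is always determined by at most three of the input points on its boundary.
The minimum enclosing circle is determined by three boundary points: A, B, D.
Their circumcentre is (9/14, 47/14) with r² = 1369/98.
The farthest remaining point C is at distance² 445/98 ≤ 1369/98.
The points at distance exactly r from the centre are A, B, D — 3 points.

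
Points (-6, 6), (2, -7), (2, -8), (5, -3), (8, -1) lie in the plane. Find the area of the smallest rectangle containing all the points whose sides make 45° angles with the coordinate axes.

In coordinates u = x + y, v = x − y the rectangle is axis-aligned; the map (x,y)→(u,v) scales areas by 2.
u-values: 0, -5, -6, 2, 7; range = 7 − (-6) = 13.
v-values: -12, 9, 10, 8, 9; range = 10 − (-12) = 22.
Area = (13 × 22) / 2 = 143.

143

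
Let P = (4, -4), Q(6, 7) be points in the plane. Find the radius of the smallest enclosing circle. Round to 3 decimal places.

The smallest circle enclosing two points has them as diameter endpoints.
Centre = midpoint = (5, 1.5); r² = |PQ|²/4 = 125/4 = 31.25.
r = √(31.25) ≈ 5.590.

5.590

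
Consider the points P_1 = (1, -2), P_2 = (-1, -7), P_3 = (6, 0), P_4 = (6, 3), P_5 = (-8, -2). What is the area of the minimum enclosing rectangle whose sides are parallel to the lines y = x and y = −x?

In coordinates u = x + y, v = x − y the rectangle is axis-aligned; the map (x,y)→(u,v) scales areas by 2.
u-values: -1, -8, 6, 9, -10; range = 9 − (-10) = 19.
v-values: 3, 6, 6, 3, -6; range = 6 − (-6) = 12.
Area = (19 × 12) / 2 = 114.

114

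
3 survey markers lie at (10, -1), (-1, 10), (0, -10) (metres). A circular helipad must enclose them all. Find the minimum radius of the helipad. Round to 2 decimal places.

10.03

Call the three points A, B, C in the order given.
Side lengths²: AB² = 242, AC² = 181, BC² = 401.
Since BC² = 401 < 242 + 181 = 423, the triangle is acute, so the smallest enclosing circle is the circumcircle.
Circumcentre = (1/38, 1/38), r² = 72581/722.
r = √(72581/722) ≈ 10.03.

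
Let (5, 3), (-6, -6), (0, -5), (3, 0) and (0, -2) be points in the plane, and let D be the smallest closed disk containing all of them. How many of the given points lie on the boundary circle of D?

2

By Welzl's lemma the MEC is supported by two points (diametrically opposite) or three points (on a circumcircle).
The farthest pair is (5, 3)–(-6, -6) with squared distance 202. The circle on this segment as diameter has centre (-0.5, -1.5) and r² = 202/4 = 50.5.
Check (0, -5): distance² to centre = 12.5 ≤ 50.5, so it lies inside.
All remaining points lie in this disk, and no smaller disk contains both endpoints, so this is the minimum enclosing circle.
The points at distance exactly r from the centre are (5, 3), (-6, -6) — 2 points.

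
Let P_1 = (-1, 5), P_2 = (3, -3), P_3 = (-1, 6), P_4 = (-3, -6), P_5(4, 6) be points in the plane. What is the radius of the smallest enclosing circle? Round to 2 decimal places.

6.95

The farthest pair is P_4–P_5 with squared distance 193. The circle on this segment as diameter has centre (0.5, 0) and r² = 193/4 = 48.25.
Check P_1: distance² to centre = 27.25 ≤ 48.25, so it lies inside.
All remaining points lie in this disk, and no smaller disk contains both endpoints, so this is the minimum enclosing circle.
r = √(48.25) ≈ 6.95.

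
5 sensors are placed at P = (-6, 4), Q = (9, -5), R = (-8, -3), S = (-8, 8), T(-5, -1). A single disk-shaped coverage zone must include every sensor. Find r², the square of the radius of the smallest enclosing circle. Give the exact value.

114.5

By Welzl's lemma the MEC is supported by two points (diametrically opposite) or three points (on a circumcircle).
The farthest pair is Q–S with squared distance 458. The circle on this segment as diameter has centre (0.5, 1.5) and r² = 458/4 = 114.5.
Check P: distance² to centre = 48.5 ≤ 114.5, so it lies inside.
All remaining points lie in this disk, and no smaller disk contains both endpoints, so this is the minimum enclosing circle.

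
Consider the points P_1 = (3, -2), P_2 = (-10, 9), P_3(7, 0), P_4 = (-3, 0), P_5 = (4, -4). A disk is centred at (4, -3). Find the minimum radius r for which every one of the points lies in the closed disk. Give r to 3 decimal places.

18.439

The required radius is the distance from (4, -3) to the farthest point.
Squared distances: 2, 340, 18, 58, 1.
Maximum is 340, attained at P_2.
r = √340 ≈ 18.439.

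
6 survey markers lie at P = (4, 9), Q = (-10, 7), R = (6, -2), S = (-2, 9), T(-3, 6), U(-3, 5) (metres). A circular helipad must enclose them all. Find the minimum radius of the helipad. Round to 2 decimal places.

A smallest enclosing disk is always determined by at most three of the input points on its boundary.
The farthest pair is Q–R with squared distance 337. The circle on this segment as diameter has centre (-2, 2.5) and r² = 337/4 = 84.25.
Check P: distance² to centre = 78.25 ≤ 84.25, so it lies inside.
All remaining points lie in this disk, and no smaller disk contains both endpoints, so this is the minimum enclosing circle.
r = √(84.25) ≈ 9.18.

9.18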